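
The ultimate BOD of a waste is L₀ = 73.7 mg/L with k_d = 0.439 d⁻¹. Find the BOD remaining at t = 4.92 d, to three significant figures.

L_t = L₀ e^(−k_d t) = 73.7 × e^(−0.439×4.92) = 73.7 × 0.1153 = 8.500 mg/L.

L ≈ 8.50 mg/L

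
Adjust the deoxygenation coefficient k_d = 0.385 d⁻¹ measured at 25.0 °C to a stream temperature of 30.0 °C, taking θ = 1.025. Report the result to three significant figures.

k_d(T₂) = k_d(T₁) · θ^(T₂−T₁) = 0.385 × 1.025^(30.0−25.0)
= 0.385 × 1.025^5.00 = 0.385 × 1.131 = 0.4356 d⁻¹.

k_d ≈ 0.436 d⁻¹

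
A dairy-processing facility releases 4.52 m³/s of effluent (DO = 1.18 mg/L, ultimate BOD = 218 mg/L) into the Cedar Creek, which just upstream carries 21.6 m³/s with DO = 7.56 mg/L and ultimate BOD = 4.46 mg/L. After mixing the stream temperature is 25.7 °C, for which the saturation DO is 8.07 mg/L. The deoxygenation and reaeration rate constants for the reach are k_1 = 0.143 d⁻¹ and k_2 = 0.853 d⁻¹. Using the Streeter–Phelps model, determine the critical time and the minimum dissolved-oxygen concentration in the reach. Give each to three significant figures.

t_c ≈ 2.21 d; minimum DO ≈ 3.01 mg/L

Mixed DO = (21.6×7.56 + 4.52×1.18)/(21.6+4.52) = 168.6/26.12 = 6.456 mg/L.
Mixed L₀ = (21.6×4.46 + 4.52×218)/(26.12) = 1082/26.12 = 41.41 mg/L.
Initial deficit D₀ = C_s − DO₀ = 8.07 − 6.456 = 1.614 mg/L.
t_c = (1/0.7100) ln[(0.853/0.143)(1 − 1.614×0.7100/(0.143×41.41))] = 1.408 × ln(4.811) = 2.212 d.
D_c = (0.143/0.853) × 41.41 × e^(−0.143×2.212) = 0.1676 × 41.41 × 0.7288 = 5.060 mg/L.
Minimum DO = 8.07 − 5.060 = 3.010 mg/L.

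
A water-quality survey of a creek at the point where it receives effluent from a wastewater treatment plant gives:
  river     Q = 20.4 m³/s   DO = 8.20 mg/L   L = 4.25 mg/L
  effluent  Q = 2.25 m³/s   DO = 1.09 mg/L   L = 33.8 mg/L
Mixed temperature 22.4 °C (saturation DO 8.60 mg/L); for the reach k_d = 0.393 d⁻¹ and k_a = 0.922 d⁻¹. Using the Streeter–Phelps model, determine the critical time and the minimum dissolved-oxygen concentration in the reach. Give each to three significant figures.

t_c ≈ 1.17 d; minimum DO ≈ 6.67 mg/L

Mixed DO = (20.4×8.20 + 2.25×1.09)/(20.4+2.25) = 169.7/22.65 = 7.494 mg/L.
Mixed L₀ = (20.4×4.25 + 2.25×33.8)/(22.65) = 162.8/22.65 = 7.185 mg/L.
Initial deficit D₀ = C_s − DO₀ = 8.60 − 7.494 = 1.106 mg/L.
t_c = (1/0.5290) ln[(0.922/0.393)(1 − 1.106×0.5290/(0.393×7.185))] = 1.890 × ln(1.860) = 1.173 d.
D_c = (0.393/0.922) × 7.185 × e^(−0.393×1.173) = 0.4262 × 7.185 × 0.6307 = 1.932 mg/L.
Minimum DO = 8.60 − 1.932 = 6.668 mg/L.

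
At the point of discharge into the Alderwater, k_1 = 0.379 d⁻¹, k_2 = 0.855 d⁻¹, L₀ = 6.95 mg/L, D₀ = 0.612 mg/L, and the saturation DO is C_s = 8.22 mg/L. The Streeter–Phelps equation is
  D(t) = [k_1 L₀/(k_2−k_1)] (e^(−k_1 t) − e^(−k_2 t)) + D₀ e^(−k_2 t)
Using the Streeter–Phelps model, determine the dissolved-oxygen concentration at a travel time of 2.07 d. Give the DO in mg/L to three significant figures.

k_1 L₀/(k_2−k_1) = 0.379×6.95/(0.855−0.379) = 2.634/0.4760 = 5.534 mg/L.
e^(−k_1 t) = e^(−0.379×2.070) = 0.4563; e^(−k_2 t) = e^(−0.855×2.070) = 0.1704.
D = 5.534 × (0.4563 − 0.1704) + 0.612 × 0.1704 = 1.583 + 0.1043 = 1.687 mg/L.
DO = C_s − D = 8.22 − 1.687 = 6.533 mg/L.

DO ≈ 6.53 mg/L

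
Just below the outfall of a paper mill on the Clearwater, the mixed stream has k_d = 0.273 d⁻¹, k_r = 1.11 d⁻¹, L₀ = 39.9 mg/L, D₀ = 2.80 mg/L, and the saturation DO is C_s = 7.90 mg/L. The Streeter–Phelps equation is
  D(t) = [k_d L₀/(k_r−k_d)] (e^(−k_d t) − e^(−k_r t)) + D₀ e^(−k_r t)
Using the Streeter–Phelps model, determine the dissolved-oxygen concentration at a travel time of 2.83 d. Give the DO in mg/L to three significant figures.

DO ≈ 2.33 mg/L

k_d L₀/(k_r−k_d) = 0.273×39.9/(1.11−0.273) = 10.89/0.8370 = 13.01 mg/L.
e^(−k_d t) = e^(−0.273×2.830) = 0.4618; e^(−k_r t) = e^(−1.11×2.830) = 0.04323.
D = 13.01 × (0.4618 − 0.04323) + 2.80 × 0.04323 = 5.448 + 0.1210 = 5.569 mg/L.
DO = C_s − D = 7.90 − 5.569 = 2.331 mg/L.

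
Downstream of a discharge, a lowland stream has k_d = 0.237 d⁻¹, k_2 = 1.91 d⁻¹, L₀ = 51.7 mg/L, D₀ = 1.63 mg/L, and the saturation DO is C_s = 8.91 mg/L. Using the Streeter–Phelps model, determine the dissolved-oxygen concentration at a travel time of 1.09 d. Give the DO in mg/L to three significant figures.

k_d L₀/(k_2−k_d) = 0.237×51.7/(1.91−0.237) = 12.25/1.673 = 7.324 mg/L.
e^(−k_d t) = e^(−0.237×1.090) = 0.7723; e^(−k_2 t) = e^(−1.91×1.090) = 0.1247.
D = 7.324 × (0.7723 − 0.1247) + 1.63 × 0.1247 = 4.743 + 0.2032 = 4.947 mg/L.
DO = C_s − D = 8.91 − 4.947 = 3.963 mg/L.

DO ≈ 3.96 mg/L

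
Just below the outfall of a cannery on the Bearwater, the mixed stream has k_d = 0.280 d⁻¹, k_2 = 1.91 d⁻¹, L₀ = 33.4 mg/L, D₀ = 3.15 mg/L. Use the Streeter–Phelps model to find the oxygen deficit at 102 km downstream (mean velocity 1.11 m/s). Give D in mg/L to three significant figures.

D ≈ 3.92 mg/L

Travel time t = x/v = 102 km / (1.11 m/s) = 102000 m / 1.11 m/s = 91890 s = 1.064 d.
k_d L₀/(k_2−k_d) = 0.280×33.4/(1.91−0.280) = 9.352/1.630 = 5.737 mg/L.
e^(−k_d t) = e^(−0.280×1.064) = 0.7425; e^(−k_2 t) = e^(−1.91×1.064) = 0.1312.
D = 5.737 × (0.7425 − 0.1312) + 3.15 × 0.1312 = 3.507 + 0.4131 = 3.920 mg/L.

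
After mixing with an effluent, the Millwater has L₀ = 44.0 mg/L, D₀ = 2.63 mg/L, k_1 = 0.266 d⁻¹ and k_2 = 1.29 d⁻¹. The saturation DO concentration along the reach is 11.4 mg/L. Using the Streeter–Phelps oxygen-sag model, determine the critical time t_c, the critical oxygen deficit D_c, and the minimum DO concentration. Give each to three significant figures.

t_c ≈ 1.29 d; D_c ≈ 6.44 mg/L; min DO ≈ 4.96 mg/L

At the critical point dD/dt = 0, so k_1 L₀ e^(−k_1 t) = k_2 D. Substituting D(t) from the Streeter–Phelps equation and solving for t gives
t_c = ln[(k_2/k_1)(1 − D₀(k_2−k_1)/(k_1 L₀))] / (k_2−k_1).
Here k_2−k_1 = 1.024 d⁻¹ and 1 − D₀(k_2−k_1)/(k_1 L₀) = 1 − 2.63×1.024/(0.266×44.0) = 0.7699, so
t_c = ln(4.850 × 0.7699) / 1.024 = 1.317 / 1.024 = 1.287 d.
L(t_c) = L₀ e^(−k_1 t_c) = 44.0 × 0.7102 = 31.25 mg/L, and at the critical point k_2 D_c = k_1 L, so D_c = (0.266/1.29) × 31.25 = 6.444 mg/L.
Minimum DO = C_s − D_c = 11.4 − 6.444 = 4.956 mg/L.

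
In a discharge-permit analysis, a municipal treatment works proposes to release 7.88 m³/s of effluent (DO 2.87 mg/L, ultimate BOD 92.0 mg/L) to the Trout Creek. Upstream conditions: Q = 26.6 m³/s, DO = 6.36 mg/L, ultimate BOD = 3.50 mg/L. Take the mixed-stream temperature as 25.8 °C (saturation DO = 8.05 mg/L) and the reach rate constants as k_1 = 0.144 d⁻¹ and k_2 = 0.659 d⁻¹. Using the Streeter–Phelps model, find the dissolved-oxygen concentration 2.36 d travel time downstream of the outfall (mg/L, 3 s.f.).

DO ≈ 4.20 mg/L

Mixed DO = (26.6×6.36 + 7.88×2.87)/(26.6+7.88) = 191.8/34.48 = 5.562 mg/L.
Mixed L₀ = (26.6×3.50 + 7.88×92.0)/(34.48) = 818.1/34.48 = 23.73 mg/L.
Initial deficit D₀ = C_s − DO₀ = 8.05 − 5.562 = 2.488 mg/L.
D(2.36) = [0.144×23.73/(0.659−0.144)](e^(−0.144×2.36) − e^(−0.659×2.36)) + 2.488 e^(−0.659×2.36)
= 6.634 × (0.7119 − 0.2111) + 2.488 × 0.2111 = 3.847 mg/L.
DO = 8.05 − 3.847 = 4.203 mg/L.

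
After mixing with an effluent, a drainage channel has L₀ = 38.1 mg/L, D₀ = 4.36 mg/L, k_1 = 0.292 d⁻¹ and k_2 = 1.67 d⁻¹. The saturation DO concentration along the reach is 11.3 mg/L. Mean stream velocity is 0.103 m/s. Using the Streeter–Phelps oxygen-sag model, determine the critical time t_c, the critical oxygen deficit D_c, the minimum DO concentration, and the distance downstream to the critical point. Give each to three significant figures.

t_c ≈ 0.702 d; D_c ≈ 5.43 mg/L; min DO ≈ 5.87 mg/L; x_c ≈ 6.25 km

At the critical point dD/dt = 0, so k_1 L₀ e^(−k_1 t) = k_2 D. Substituting D(t) from the Streeter–Phelps equation and solving for t gives
t_c = ln[(k_2/k_1)(1 − D₀(k_2−k_1)/(k_1 L₀))] / (k_2−k_1).
Here k_2−k_1 = 1.378 d⁻¹ and 1 − D₀(k_2−k_1)/(k_1 L₀) = 1 − 4.36×1.378/(0.292×38.1) = 0.4600, so
t_c = ln(5.719 × 0.4600) / 1.378 = 0.9672 / 1.378 = 0.7019 d.
L(t_c) = L₀ e^(−k_1 t_c) = 38.1 × 0.8147 = 31.04 mg/L, and at the critical point k_2 D_c = k_1 L, so D_c = (0.292/1.67) × 31.04 = 5.427 mg/L.
Minimum DO = C_s − D_c = 11.3 − 5.427 = 5.873 mg/L.
x_c = v t_c = 0.103 m/s × 0.7019 d × 86400 s/d = 6246 m ≈ 6.25 km.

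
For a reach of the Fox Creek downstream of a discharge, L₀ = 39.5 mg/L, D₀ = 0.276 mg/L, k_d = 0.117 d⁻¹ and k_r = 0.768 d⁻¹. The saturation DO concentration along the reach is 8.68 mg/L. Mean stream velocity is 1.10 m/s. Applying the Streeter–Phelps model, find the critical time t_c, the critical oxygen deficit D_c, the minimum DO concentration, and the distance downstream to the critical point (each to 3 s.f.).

t_c ≈ 2.83 d; D_c ≈ 4.32 mg/L; min DO ≈ 4.36 mg/L; x_c ≈ 269 km

At the critical point dD/dt = 0, so k_d L₀ e^(−k_d t) = k_r D. Substituting D(t) from the Streeter–Phelps equation and solving for t gives
t_c = ln[(k_r/k_d)(1 − D₀(k_r−k_d)/(k_d L₀))] / (k_r−k_d).
Here k_r−k_d = 0.6510 d⁻¹ and 1 − D₀(k_r−k_d)/(k_d L₀) = 1 − 0.276×0.6510/(0.117×39.5) = 0.9611, so
t_c = ln(6.564 × 0.9611) / 0.6510 = 1.842 / 0.6510 = 2.829 d.
D_c = (k_d/k_r) L₀ e^(−k_d t_c) = (0.117/0.768) × 39.5 × e^(−0.117×2.829) = 0.1523 × 39.5 × 0.7182 = 4.322 mg/L.
Minimum DO = C_s − D_c = 8.68 − 4.322 = 4.358 mg/L.
x_c = v t_c = 1.10 m/s × 2.829 d × 86400 s/d = 268900 m ≈ 269 km.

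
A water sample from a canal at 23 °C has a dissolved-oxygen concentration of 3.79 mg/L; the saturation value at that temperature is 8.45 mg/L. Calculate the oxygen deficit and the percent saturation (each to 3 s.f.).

D = C_s − C = 8.45 − 3.79 = 4.66 mg/L.
% saturation = 3.79/8.45 × 100 = 44.9 %.

D ≈ 4.66 mg/L; 44.9 % saturation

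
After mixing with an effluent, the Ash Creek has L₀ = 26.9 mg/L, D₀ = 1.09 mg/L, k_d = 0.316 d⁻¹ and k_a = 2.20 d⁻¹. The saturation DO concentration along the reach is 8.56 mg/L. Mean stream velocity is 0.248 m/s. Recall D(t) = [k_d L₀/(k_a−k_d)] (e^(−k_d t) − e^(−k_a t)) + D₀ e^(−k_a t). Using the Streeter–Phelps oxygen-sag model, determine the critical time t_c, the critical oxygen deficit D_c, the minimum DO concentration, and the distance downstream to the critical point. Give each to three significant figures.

At the critical point dD/dt = 0, so k_d L₀ e^(−k_d t) = k_a D. Substituting D(t) from the Streeter–Phelps equation and solving for t gives
t_c = ln[(k_a/k_d)(1 − D₀(k_a−k_d)/(k_d L₀))] / (k_a−k_d).
Here k_a−k_d = 1.884 d⁻¹ and 1 − D₀(k_a−k_d)/(k_d L₀) = 1 − 1.09×1.884/(0.316×26.9) = 0.7584, so
t_c = ln(6.962 × 0.7584) / 1.884 = 1.664 / 1.884 = 0.8832 d.
L(t_c) = L₀ e^(−k_d t_c) = 26.9 × 0.7565 = 20.35 mg/L, and at the critical point k_a D_c = k_d L, so D_c = (0.316/2.20) × 20.35 = 2.923 mg/L.
Minimum DO = C_s − D_c = 8.56 − 2.923 = 5.637 mg/L.
x_c = v t_c = 0.248 m/s × 0.8832 d × 86400 s/d = 18920 m ≈ 18.9 km.

t_c ≈ 0.883 d; D_c ≈ 2.92 mg/L; min DO ≈ 5.64 mg/L; x_c ≈ 18.9 km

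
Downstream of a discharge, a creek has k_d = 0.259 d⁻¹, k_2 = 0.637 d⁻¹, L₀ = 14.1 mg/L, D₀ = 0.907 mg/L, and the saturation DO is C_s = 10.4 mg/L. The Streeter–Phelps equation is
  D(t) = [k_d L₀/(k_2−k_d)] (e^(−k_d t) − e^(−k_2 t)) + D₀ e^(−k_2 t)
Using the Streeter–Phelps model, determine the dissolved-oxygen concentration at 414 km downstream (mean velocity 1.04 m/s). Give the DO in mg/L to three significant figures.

Travel time t = x/v = 414 km / (1.04 m/s) = 414000 m / 1.04 m/s = 398100 s = 4.607 d.
k_d L₀/(k_2−k_d) = 0.259×14.1/(0.637−0.259) = 3.652/0.3780 = 9.661 mg/L.
e^(−k_d t) = e^(−0.259×4.607) = 0.3032; e^(−k_2 t) = e^(−0.637×4.607) = 0.05314.
D = 9.661 × (0.3032 − 0.05314) + 0.907 × 0.05314 = 2.416 + 0.04819 = 2.464 mg/L.
DO = C_s − D = 10.4 − 2.464 = 7.936 mg/L.

DO ≈ 7.94 mg/L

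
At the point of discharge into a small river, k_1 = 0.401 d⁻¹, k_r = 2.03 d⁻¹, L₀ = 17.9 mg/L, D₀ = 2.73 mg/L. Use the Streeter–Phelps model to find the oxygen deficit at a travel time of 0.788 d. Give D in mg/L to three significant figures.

k_1 L₀/(k_r−k_1) = 0.401×17.9/(2.03−0.401) = 7.178/1.629 = 4.406 mg/L.
e^(−k_1 t) = e^(−0.401×0.7880) = 0.7291; e^(−k_r t) = e^(−2.03×0.7880) = 0.2020.
D = 4.406 × (0.7291 − 0.2020) + 2.73 × 0.2020 = 2.323 + 0.5514 = 2.874 mg/L.

D ≈ 2.87 mg/L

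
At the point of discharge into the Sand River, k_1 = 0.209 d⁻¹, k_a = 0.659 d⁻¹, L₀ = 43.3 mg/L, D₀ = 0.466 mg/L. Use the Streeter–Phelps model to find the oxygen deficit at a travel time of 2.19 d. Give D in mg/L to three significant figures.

D ≈ 8.09 mg/L

k_1 L₀/(k_a−k_1) = 0.209×43.3/(0.659−0.209) = 9.050/0.4500 = 20.11 mg/L.
e^(−k_1 t) = e^(−0.209×2.190) = 0.6327; e^(−k_a t) = e^(−0.659×2.190) = 0.2362.
D = 20.11 × (0.6327 − 0.2362) + 0.466 × 0.2362 = 7.975 + 0.1101 = 8.085 mg/L.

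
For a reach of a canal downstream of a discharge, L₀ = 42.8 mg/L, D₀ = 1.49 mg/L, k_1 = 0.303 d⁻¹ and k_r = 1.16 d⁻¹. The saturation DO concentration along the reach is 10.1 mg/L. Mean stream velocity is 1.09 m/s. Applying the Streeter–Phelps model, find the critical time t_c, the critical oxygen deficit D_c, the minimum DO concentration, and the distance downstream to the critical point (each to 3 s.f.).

t_c ≈ 1.45 d; D_c ≈ 7.21 mg/L; min DO ≈ 2.89 mg/L; x_c ≈ 136 km

t_c = [1/(k_r−k_1)] ln[(k_r/k_1)(1 − D₀(k_r−k_1)/(k_1 L₀))]
= [1/(1.16−0.303)] ln[(1.16/0.303)(1 − 1.49×0.8570/(0.303×42.8))]
= (1/0.8570) ln[3.828 × 0.9015] = 1.167 × ln(3.451) = 1.167 × 1.239 = 1.445 d.
D_c = (k_1/k_r) L₀ e^(−k_1 t_c) = (0.303/1.16) × 42.8 × e^(−0.303×1.445) = 0.2612 × 42.8 × 0.6453 = 7.215 mg/L.
Minimum DO = C_s − D_c = 10.1 − 7.215 = 2.885 mg/L.
x_c = v t_c = 1.09 m/s × 1.445 d × 86400 s/d = 136100 m ≈ 136 km.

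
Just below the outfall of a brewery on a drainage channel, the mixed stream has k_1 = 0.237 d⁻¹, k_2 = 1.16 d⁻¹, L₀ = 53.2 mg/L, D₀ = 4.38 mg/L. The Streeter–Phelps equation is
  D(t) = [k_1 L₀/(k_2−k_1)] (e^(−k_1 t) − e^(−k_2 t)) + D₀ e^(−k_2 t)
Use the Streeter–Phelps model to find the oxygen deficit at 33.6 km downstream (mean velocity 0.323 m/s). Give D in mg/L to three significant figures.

Travel time t = x/v = 33.6 km / (0.323 m/s) = 33600 m / 0.323 m/s = 104000 s = 1.204 d.
k_1 L₀/(k_2−k_1) = 0.237×53.2/(1.16−0.237) = 12.61/0.9230 = 13.66 mg/L.
e^(−k_1 t) = e^(−0.237×1.204) = 0.7518; e^(−k_2 t) = e^(−1.16×1.204) = 0.2474.
D = 13.66 × (0.7518 − 0.2474) + 4.38 × 0.2474 = 6.889 + 1.084 = 7.973 mg/L.

D ≈ 7.97 mg/L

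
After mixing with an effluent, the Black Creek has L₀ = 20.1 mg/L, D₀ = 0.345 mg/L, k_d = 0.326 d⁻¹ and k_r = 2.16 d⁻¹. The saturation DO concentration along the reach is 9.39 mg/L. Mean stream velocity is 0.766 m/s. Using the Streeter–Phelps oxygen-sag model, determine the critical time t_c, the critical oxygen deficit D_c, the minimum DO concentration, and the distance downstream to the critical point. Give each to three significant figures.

t_c ≈ 0.976 d; D_c ≈ 2.21 mg/L; min DO ≈ 7.18 mg/L; x_c ≈ 64.6 km

With k_r/k_d = 6.626 and 1 − D₀(k_r−k_d)/(k_d L₀) = 0.9034,
t_c = ln(6.626 × 0.9034) / (2.16 − 0.326) = ln(5.986) / 1.834 = 1.789/1.834 = 0.9757 d.
L(t_c) = L₀ e^(−k_d t_c) = 20.1 × 0.7275 = 14.62 mg/L, and at the critical point k_r D_c = k_d L, so D_c = (0.326/2.16) × 14.62 = 2.207 mg/L.
Minimum DO = C_s − D_c = 9.39 − 2.207 = 7.183 mg/L.
x_c = v t_c = 0.766 m/s × 0.9757 d × 86400 s/d = 64570 m ≈ 64.6 km.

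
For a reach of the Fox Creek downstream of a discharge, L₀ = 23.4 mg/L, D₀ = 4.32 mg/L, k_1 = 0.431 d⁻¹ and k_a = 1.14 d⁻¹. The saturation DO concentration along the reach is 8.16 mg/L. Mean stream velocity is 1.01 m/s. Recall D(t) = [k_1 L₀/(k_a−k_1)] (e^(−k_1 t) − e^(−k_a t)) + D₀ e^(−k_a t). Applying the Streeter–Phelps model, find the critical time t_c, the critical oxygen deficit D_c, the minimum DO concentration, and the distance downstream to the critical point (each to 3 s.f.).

t_c ≈ 0.861 d; D_c ≈ 6.10 mg/L; min DO ≈ 2.06 mg/L; x_c ≈ 75.2 km

t_c = [1/(k_a−k_1)] ln[(k_a/k_1)(1 − D₀(k_a−k_1)/(k_1 L₀))]
= [1/(1.14−0.431)] ln[(1.14/0.431)(1 − 4.32×0.7090/(0.431×23.4))]
= (1/0.7090) ln[2.645 × 0.6963] = 1.410 × ln(1.842) = 1.410 × 0.6107 = 0.8614 d.
L(t_c) = L₀ e^(−k_1 t_c) = 23.4 × 0.6899 = 16.14 mg/L, and at the critical point k_a D_c = k_1 L, so D_c = (0.431/1.14) × 16.14 = 6.103 mg/L.
Minimum DO = C_s − D_c = 8.16 − 6.103 = 2.057 mg/L.
x_c = v t_c = 1.01 m/s × 0.8614 d × 86400 s/d = 75170 m ≈ 75.2 km.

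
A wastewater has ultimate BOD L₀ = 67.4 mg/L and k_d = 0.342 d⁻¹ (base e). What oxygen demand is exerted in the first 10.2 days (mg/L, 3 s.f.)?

y_t = L₀(1 − e^(−k_d t)) = 67.4 × (1 − e^(−0.342×10.2))
= 67.4 × (1 − 0.03055) = 67.4 × 0.9695 = 65.34 mg/L.

y ≈ 65.3 mg/L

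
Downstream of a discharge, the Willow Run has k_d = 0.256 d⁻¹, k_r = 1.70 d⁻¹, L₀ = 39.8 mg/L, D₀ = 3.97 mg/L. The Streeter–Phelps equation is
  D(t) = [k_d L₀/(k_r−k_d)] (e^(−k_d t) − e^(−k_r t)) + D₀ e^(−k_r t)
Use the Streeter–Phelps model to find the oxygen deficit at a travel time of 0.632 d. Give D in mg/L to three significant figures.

D ≈ 4.95 mg/L

k_d L₀/(k_r−k_d) = 0.256×39.8/(1.70−0.256) = 10.19/1.444 = 7.056 mg/L.
e^(−k_d t) = e^(−0.256×0.6320) = 0.8506; e^(−k_r t) = e^(−1.70×0.6320) = 0.3415.
D = 7.056 × (0.8506 − 0.3415) + 3.97 × 0.3415 = 3.592 + 1.356 = 4.948 mg/L.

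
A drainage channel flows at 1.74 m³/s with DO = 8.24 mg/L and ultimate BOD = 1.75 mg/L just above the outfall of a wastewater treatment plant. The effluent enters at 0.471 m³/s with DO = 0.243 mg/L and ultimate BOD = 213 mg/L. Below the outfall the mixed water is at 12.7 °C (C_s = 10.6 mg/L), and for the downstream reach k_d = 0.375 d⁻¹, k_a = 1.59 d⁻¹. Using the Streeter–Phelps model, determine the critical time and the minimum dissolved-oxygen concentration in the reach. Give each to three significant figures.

t_c ≈ 0.917 d; minimum DO ≈ 2.78 mg/L

Mixed DO = (1.74×8.24 + 0.471×0.243)/(1.74+0.471) = 14.45/2.211 = 6.536 mg/L.
Mixed L₀ = (1.74×1.75 + 0.471×213)/(2.211) = 103.4/2.211 = 46.75 mg/L.
Initial deficit D₀ = C_s − DO₀ = 10.6 − 6.536 = 4.064 mg/L.
t_c = (1/1.215) ln[(1.59/0.375)(1 − 4.064×1.215/(0.375×46.75))] = 0.8230 × ln(3.046) = 0.9167 d.
D_c = (0.375/1.59) × 46.75 × e^(−0.375×0.9167) = 0.2358 × 46.75 × 0.7091 = 7.819 mg/L.
Minimum DO = 10.6 − 7.819 = 2.781 mg/L.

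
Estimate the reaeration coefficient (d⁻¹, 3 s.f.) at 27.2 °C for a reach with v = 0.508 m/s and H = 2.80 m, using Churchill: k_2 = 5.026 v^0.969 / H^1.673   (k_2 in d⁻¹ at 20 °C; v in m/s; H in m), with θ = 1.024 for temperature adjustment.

k_2(20) = 5.026 × 0.508^0.969 / 2.80^1.673 = 5.026 × 0.5188 / 5.599 = 0.4657 d⁻¹.
k_2(27.2) = 0.4657 × 1.024^(27.2−20) = 0.4657 × 1.186 = 0.5524 d⁻¹.

k_2 ≈ 0.552 d⁻¹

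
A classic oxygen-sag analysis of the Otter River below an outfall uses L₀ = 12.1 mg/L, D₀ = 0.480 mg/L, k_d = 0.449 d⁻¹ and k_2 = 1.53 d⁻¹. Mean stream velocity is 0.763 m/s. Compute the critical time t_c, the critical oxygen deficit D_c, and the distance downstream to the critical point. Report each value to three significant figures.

t_c ≈ 1.04 d; D_c ≈ 2.22 mg/L; x_c ≈ 68.6 km

With k_2/k_d = 3.408 and 1 − D₀(k_2−k_d)/(k_d L₀) = 0.9045,
t_c = ln(3.408 × 0.9045) / (1.53 − 0.449) = ln(3.082) / 1.081 = 1.126/1.081 = 1.041 d.
L(t_c) = L₀ e^(−k_d t_c) = 12.1 × 0.6265 = 7.581 mg/L, and at the critical point k_2 D_c = k_d L, so D_c = (0.449/1.53) × 7.581 = 2.225 mg/L.
x_c = v t_c = 0.763 m/s × 1.041 d × 86400 s/d = 68640 m ≈ 68.6 km.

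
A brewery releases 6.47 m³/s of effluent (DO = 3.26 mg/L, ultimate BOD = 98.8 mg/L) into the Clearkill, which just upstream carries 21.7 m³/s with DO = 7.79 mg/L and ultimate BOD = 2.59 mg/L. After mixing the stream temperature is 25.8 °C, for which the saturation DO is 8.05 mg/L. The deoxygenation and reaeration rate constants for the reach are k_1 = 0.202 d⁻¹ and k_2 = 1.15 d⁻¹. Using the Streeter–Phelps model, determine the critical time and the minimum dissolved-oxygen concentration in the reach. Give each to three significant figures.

Mixed DO = (21.7×7.79 + 6.47×3.26)/(21.7+6.47) = 190.1/28.17 = 6.750 mg/L.
Mixed L₀ = (21.7×2.59 + 6.47×98.8)/(28.17) = 695.4/28.17 = 24.69 mg/L.
Initial deficit D₀ = C_s − DO₀ = 8.05 − 6.750 = 1.300 mg/L.
t_c = (1/0.9480) ln[(1.15/0.202)(1 − 1.300×0.9480/(0.202×24.69))] = 1.055 × ln(4.286) = 1.535 d.
D_c = (0.202/1.15) × 24.69 × e^(−0.202×1.535) = 0.1757 × 24.69 × 0.7334 = 3.180 mg/L.
Minimum DO = 8.05 − 3.180 = 4.870 mg/L.

t_c ≈ 1.54 d; minimum DO ≈ 4.87 mg/L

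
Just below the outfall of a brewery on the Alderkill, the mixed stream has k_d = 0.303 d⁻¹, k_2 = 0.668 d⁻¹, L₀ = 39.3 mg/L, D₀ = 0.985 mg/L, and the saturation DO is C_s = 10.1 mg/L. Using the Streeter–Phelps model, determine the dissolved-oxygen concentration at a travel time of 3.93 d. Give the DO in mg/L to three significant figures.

DO ≈ 2.47 mg/L

k_d L₀/(k_2−k_d) = 0.303×39.3/(0.668−0.303) = 11.91/0.3650 = 32.62 mg/L.
e^(−k_d t) = e^(−0.303×3.930) = 0.3040; e^(−k_2 t) = e^(−0.668×3.930) = 0.07242.
D = 32.62 × (0.3040 − 0.07242) + 0.985 × 0.07242 = 7.554 + 0.07134 = 7.626 mg/L.
DO = C_s − D = 10.1 − 7.626 = 2.474 mg/L.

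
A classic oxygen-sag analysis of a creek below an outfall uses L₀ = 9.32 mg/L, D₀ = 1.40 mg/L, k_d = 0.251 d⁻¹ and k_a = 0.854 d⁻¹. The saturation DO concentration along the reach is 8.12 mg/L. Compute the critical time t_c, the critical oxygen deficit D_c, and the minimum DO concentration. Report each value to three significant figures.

With k_a/k_d = 3.402 and 1 − D₀(k_a−k_d)/(k_d L₀) = 0.6391,
t_c = ln(3.402 × 0.6391) / (0.854 − 0.251) = ln(2.175) / 0.6030 = 0.7768/0.6030 = 1.288 d.
L(t_c) = L₀ e^(−k_d t_c) = 9.32 × 0.7237 = 6.745 mg/L, and at the critical point k_a D_c = k_d L, so D_c = (0.251/0.854) × 6.745 = 1.982 mg/L.
Minimum DO = C_s − D_c = 8.12 − 1.982 = 6.138 mg/L.

t_c ≈ 1.29 d; D_c ≈ 1.98 mg/L; min DO ≈ 6.14 mg/L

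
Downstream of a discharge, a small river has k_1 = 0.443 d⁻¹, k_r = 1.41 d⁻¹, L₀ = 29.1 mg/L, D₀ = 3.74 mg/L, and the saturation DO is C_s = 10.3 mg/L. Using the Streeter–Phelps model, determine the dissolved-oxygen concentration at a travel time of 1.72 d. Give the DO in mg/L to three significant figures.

DO ≈ 4.93 mg/L

k_1 L₀/(k_r−k_1) = 0.443×29.1/(1.41−0.443) = 12.89/0.9670 = 13.33 mg/L.
e^(−k_1 t) = e^(−0.443×1.720) = 0.4668; e^(−k_r t) = e^(−1.41×1.720) = 0.08846.
D = 13.33 × (0.4668 − 0.08846) + 3.74 × 0.08846 = 5.043 + 0.3308 = 5.374 mg/L.
DO = C_s − D = 10.3 − 5.374 = 4.926 mg/L.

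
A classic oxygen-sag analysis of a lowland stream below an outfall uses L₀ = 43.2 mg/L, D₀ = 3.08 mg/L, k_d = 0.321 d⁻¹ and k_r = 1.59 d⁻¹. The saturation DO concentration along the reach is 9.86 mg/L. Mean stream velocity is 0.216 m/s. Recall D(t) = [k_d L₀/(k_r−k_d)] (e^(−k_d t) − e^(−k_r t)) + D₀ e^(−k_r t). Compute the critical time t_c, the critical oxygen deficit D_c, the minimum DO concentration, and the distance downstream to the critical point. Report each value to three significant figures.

t_c ≈ 1.00 d; D_c ≈ 6.33 mg/L; min DO ≈ 3.53 mg/L; x_c ≈ 18.7 km

t_c = [1/(k_r−k_d)] ln[(k_r/k_d)(1 − D₀(k_r−k_d)/(k_d L₀))]
= [1/(1.59−0.321)] ln[(1.59/0.321)(1 − 3.08×1.269/(0.321×43.2))]
= (1/1.269) ln[4.953 × 0.7181] = 0.7880 × ln(3.557) = 0.7880 × 1.269 = 1.000 d.
L(t_c) = L₀ e^(−k_d t_c) = 43.2 × 0.7254 = 31.34 mg/L, and at the critical point k_r D_c = k_d L, so D_c = (0.321/1.59) × 31.34 = 6.327 mg/L.
Minimum DO = C_s − D_c = 9.86 − 6.327 = 3.533 mg/L.
x_c = v t_c = 0.216 m/s × 1.000 d × 86400 s/d = 18660 m ≈ 18.7 km.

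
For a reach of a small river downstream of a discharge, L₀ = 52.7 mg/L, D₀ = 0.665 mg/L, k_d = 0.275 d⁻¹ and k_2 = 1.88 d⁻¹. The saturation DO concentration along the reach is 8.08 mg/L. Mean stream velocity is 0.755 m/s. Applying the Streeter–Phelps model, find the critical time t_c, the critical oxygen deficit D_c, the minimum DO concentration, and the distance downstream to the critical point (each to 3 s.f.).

t_c = [1/(k_2−k_d)] ln[(k_2/k_d)(1 − D₀(k_2−k_d)/(k_d L₀))]
= [1/(1.88−0.275)] ln[(1.88/0.275)(1 − 0.665×1.605/(0.275×52.7))]
= (1/1.605) ln[6.836 × 0.9264] = 0.6231 × ln(6.333) = 0.6231 × 1.846 = 1.150 d.
L(t_c) = L₀ e^(−k_d t_c) = 52.7 × 0.7289 = 38.41 mg/L, and at the critical point k_2 D_c = k_d L, so D_c = (0.275/1.88) × 38.41 = 5.619 mg/L.
Minimum DO = C_s − D_c = 8.08 − 5.619 = 2.461 mg/L.
x_c = v t_c = 0.755 m/s × 1.150 d × 86400 s/d = 75020 m ≈ 75.0 km.

t_c ≈ 1.15 d; D_c ≈ 5.62 mg/L; min DO ≈ 2.46 mg/L; x_c ≈ 75.0 km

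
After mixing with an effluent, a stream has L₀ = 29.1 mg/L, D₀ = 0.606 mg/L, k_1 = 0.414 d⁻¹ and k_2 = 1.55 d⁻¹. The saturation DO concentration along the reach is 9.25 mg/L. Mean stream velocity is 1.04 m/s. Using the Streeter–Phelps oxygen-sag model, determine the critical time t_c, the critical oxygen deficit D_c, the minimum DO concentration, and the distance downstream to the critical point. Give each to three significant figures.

t_c ≈ 1.11 d; D_c ≈ 4.91 mg/L; min DO ≈ 4.34 mg/L; x_c ≈ 99.8 km

t_c = [1/(k_2−k_1)] ln[(k_2/k_1)(1 − D₀(k_2−k_1)/(k_1 L₀))]
= [1/(1.55−0.414)] ln[(1.55/0.414)(1 − 0.606×1.136/(0.414×29.1))]
= (1/1.136) ln[3.744 × 0.9429] = 0.8803 × ln(3.530) = 0.8803 × 1.261 = 1.110 d.
L(t_c) = L₀ e^(−k_1 t_c) = 29.1 × 0.6315 = 18.38 mg/L, and at the critical point k_2 D_c = k_1 L, so D_c = (0.414/1.55) × 18.38 = 4.908 mg/L.
Minimum DO = C_s − D_c = 9.25 − 4.908 = 4.342 mg/L.
x_c = v t_c = 1.04 m/s × 1.110 d × 86400 s/d = 99770 m ≈ 99.8 km.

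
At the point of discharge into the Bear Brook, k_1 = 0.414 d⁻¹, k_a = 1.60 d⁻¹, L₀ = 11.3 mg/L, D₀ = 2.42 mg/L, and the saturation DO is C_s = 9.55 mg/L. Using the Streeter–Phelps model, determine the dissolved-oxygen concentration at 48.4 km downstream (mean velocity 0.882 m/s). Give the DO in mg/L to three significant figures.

Travel time t = x/v = 48.4 km / (0.882 m/s) = 48400 m / 0.882 m/s = 54880 s = 0.6351 d.
k_1 L₀/(k_a−k_1) = 0.414×11.3/(1.60−0.414) = 4.678/1.186 = 3.945 mg/L.
e^(−k_1 t) = e^(−0.414×0.6351) = 0.7688; e^(−k_a t) = e^(−1.60×0.6351) = 0.3620.
D = 3.945 × (0.7688 − 0.3620) + 2.42 × 0.3620 = 1.605 + 0.8760 = 2.481 mg/L.
DO = C_s − D = 9.55 − 2.481 = 7.069 mg/L.

DO ≈ 7.07 mg/L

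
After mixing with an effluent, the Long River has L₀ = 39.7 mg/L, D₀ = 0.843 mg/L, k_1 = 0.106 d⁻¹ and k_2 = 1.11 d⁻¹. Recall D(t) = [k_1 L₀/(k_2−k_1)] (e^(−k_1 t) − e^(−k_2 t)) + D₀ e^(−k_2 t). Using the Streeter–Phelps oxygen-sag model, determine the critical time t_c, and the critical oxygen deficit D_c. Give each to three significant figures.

t_c ≈ 2.12 d; D_c ≈ 3.03 mg/L

With k_2/k_1 = 10.47 and 1 − D₀(k_2−k_1)/(k_1 L₀) = 0.7989,
t_c = ln(10.47 × 0.7989) / (1.11 − 0.106) = ln(8.366) / 1.004 = 2.124/1.004 = 2.116 d.
L(t_c) = L₀ e^(−k_1 t_c) = 39.7 × 0.7991 = 31.72 mg/L, and at the critical point k_2 D_c = k_1 L, so D_c = (0.106/1.11) × 31.72 = 3.030 mg/L.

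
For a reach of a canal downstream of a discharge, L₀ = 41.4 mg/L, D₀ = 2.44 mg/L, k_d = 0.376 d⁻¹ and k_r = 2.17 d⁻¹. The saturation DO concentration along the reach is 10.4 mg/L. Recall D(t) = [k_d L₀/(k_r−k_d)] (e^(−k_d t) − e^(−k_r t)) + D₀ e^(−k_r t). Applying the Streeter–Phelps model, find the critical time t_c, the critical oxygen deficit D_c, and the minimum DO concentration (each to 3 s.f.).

With k_r/k_d = 5.771 and 1 − D₀(k_r−k_d)/(k_d L₀) = 0.7188,
t_c = ln(5.771 × 0.7188) / (2.17 − 0.376) = ln(4.148) / 1.794 = 1.423/1.794 = 0.7930 d.
D_c = (k_d/k_r) L₀ e^(−k_d t_c) = (0.376/2.17) × 41.4 × e^(−0.376×0.7930) = 0.1733 × 41.4 × 0.7422 = 5.324 mg/L.
Minimum DO = C_s − D_c = 10.4 − 5.324 = 5.076 mg/L.

t_c ≈ 0.793 d; D_c ≈ 5.32 mg/L; min DO ≈ 5.08 mg/L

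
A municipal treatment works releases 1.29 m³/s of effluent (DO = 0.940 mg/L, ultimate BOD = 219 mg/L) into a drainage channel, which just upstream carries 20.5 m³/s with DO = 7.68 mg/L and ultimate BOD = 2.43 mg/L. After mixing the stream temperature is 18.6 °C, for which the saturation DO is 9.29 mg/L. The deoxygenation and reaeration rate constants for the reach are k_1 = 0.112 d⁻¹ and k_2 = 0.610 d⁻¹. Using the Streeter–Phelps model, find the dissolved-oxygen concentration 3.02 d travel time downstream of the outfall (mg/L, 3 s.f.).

Mixed DO = (20.5×7.68 + 1.29×0.940)/(20.5+1.29) = 158.7/21.79 = 7.281 mg/L.
Mixed L₀ = (20.5×2.43 + 1.29×219)/(21.79) = 332.3/21.79 = 15.25 mg/L.
Initial deficit D₀ = C_s − DO₀ = 9.29 − 7.281 = 2.009 mg/L.
D(3.02) = [0.112×15.25/(0.610−0.112)](e^(−0.112×3.02) − e^(−0.610×3.02)) + 2.009 e^(−0.610×3.02)
= 3.430 × (0.7130 − 0.1585) + 2.009 × 0.1585 = 2.220 mg/L.
DO = 9.29 − 2.220 = 7.070 mg/L.

DO ≈ 7.07 mg/L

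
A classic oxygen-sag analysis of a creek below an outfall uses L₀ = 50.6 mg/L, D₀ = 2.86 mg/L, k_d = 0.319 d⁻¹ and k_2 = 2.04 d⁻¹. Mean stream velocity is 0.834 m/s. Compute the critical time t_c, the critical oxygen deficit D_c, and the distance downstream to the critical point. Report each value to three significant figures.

t_c ≈ 0.867 d; D_c ≈ 6.00 mg/L; x_c ≈ 62.5 km

With k_2/k_d = 6.395 and 1 − D₀(k_2−k_d)/(k_d L₀) = 0.6951,
t_c = ln(6.395 × 0.6951) / (2.04 − 0.319) = ln(4.445) / 1.721 = 1.492/1.721 = 0.8668 d.
D_c = (k_d/k_2) L₀ e^(−k_d t_c) = (0.319/2.04) × 50.6 × e^(−0.319×0.8668) = 0.1564 × 50.6 × 0.7584 = 6.001 mg/L.
x_c = v t_c = 0.834 m/s × 0.8668 d × 86400 s/d = 62460 m ≈ 62.5 km.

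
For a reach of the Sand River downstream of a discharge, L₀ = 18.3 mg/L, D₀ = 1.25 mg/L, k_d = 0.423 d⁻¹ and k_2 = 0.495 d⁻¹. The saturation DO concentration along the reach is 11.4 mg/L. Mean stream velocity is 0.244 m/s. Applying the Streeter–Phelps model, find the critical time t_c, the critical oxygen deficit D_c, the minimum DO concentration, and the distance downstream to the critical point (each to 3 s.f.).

With k_2/k_d = 1.170 and 1 − D₀(k_2−k_d)/(k_d L₀) = 0.9884,
t_c = ln(1.170 × 0.9884) / (0.495 − 0.423) = ln(1.157) / 0.07200 = 0.1455/0.07200 = 2.021 d.
L(t_c) = L₀ e^(−k_d t_c) = 18.3 × 0.4254 = 7.785 mg/L, and at the critical point k_2 D_c = k_d L, so D_c = (0.423/0.495) × 7.785 = 6.652 mg/L.
Minimum DO = C_s − D_c = 11.4 − 6.652 = 4.748 mg/L.
x_c = v t_c = 0.244 m/s × 2.021 d × 86400 s/d = 42600 m ≈ 42.6 km.

t_c ≈ 2.02 d; D_c ≈ 6.65 mg/L; min DO ≈ 4.75 mg/L; x_c ≈ 42.6 km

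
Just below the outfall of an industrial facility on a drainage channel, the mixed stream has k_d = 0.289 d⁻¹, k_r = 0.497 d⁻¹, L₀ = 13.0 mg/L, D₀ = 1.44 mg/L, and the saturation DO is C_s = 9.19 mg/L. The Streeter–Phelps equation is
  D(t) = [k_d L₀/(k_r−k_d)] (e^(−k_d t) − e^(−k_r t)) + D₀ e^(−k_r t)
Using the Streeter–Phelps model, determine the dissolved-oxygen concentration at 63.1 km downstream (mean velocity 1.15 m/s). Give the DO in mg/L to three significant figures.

DO ≈ 6.28 mg/L

Travel time t = x/v = 63.1 km / (1.15 m/s) = 63100 m / 1.15 m/s = 54870 s = 0.6351 d.
k_d L₀/(k_r−k_d) = 0.289×13.0/(0.497−0.289) = 3.757/0.2080 = 18.06 mg/L.
e^(−k_d t) = e^(−0.289×0.6351) = 0.8323; e^(−k_r t) = e^(−0.497×0.6351) = 0.7293.
D = 18.06 × (0.8323 − 0.7293) + 1.44 × 0.7293 = 1.860 + 1.050 = 2.911 mg/L.
DO = C_s − D = 9.19 − 2.911 = 6.279 mg/L.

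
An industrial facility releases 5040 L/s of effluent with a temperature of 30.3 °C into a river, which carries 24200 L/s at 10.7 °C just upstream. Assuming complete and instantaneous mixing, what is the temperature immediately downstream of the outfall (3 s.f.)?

14.1 °C

Flow-weighted mixing: C = (Q_r C_r + Q_w C_w)/(Q_r + Q_w)
= (24200×10.7 + 5040×30.3)/(24200 + 5040) = 411700/29240 = 14.08 °C.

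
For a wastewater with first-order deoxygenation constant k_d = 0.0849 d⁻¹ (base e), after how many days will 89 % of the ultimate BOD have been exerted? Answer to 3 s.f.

t ≈ 26.0 d

y/L₀ = 1 − e^(−k_d t) = 0.89 ⇒ e^(−k_d t) = 0.110
t = −ln(0.110) / 0.0849 = 2.207 / 0.0849 = 26.00 d.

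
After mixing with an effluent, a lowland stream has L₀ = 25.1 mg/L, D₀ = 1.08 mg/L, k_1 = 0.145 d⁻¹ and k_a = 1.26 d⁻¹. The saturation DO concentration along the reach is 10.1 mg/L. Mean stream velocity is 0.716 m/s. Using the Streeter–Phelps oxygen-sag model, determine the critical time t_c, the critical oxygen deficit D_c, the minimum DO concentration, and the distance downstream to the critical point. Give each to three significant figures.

t_c = [1/(k_a−k_1)] ln[(k_a/k_1)(1 − D₀(k_a−k_1)/(k_1 L₀))]
= [1/(1.26−0.145)] ln[(1.26/0.145)(1 − 1.08×1.115/(0.145×25.1))]
= (1/1.115) ln[8.690 × 0.6691] = 0.8969 × ln(5.815) = 0.8969 × 1.760 = 1.579 d.
L(t_c) = L₀ e^(−k_1 t_c) = 25.1 × 0.7954 = 19.96 mg/L, and at the critical point k_a D_c = k_1 L, so D_c = (0.145/1.26) × 19.96 = 2.297 mg/L.
Minimum DO = C_s − D_c = 10.1 − 2.297 = 7.803 mg/L.
x_c = v t_c = 0.716 m/s × 1.579 d × 86400 s/d = 97670 m ≈ 97.7 km.

t_c ≈ 1.58 d; D_c ≈ 2.30 mg/L; min DO ≈ 7.80 mg/L; x_c ≈ 97.7 km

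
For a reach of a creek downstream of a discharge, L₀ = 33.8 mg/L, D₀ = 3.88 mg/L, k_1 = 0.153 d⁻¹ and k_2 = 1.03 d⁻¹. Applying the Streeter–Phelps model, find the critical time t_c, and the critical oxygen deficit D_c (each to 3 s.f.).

t_c ≈ 0.951 d; D_c ≈ 4.34 mg/L

With k_2/k_1 = 6.732 and 1 − D₀(k_2−k_1)/(k_1 L₀) = 0.3420,
t_c = ln(6.732 × 0.3420) / (1.03 − 0.153) = ln(2.302) / 0.8770 = 0.8339/0.8770 = 0.9509 d.
D_c = (k_1/k_2) L₀ e^(−k_1 t_c) = (0.153/1.03) × 33.8 × e^(−0.153×0.9509) = 0.1485 × 33.8 × 0.8646 = 4.341 mg/L.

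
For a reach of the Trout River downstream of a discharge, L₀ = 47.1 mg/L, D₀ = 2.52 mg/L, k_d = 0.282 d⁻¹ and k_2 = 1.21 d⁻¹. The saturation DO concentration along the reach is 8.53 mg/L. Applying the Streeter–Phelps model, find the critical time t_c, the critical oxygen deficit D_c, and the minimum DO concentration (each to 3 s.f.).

t_c ≈ 1.36 d; D_c ≈ 7.48 mg/L; min DO ≈ 1.05 mg/L

With k_2/k_d = 4.291 and 1 − D₀(k_2−k_d)/(k_d L₀) = 0.8239,
t_c = ln(4.291 × 0.8239) / (1.21 − 0.282) = ln(3.535) / 0.9280 = 1.263/0.9280 = 1.361 d.
D_c = (k_d/k_2) L₀ e^(−k_d t_c) = (0.282/1.21) × 47.1 × e^(−0.282×1.361) = 0.2331 × 47.1 × 0.6813 = 7.479 mg/L.
Minimum DO = C_s − D_c = 8.53 − 7.479 = 1.051 mg/L.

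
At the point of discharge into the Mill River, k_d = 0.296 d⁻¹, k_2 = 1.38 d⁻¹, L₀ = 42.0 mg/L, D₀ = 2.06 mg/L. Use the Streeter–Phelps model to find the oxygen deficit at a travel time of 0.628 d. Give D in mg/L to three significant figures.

D ≈ 5.57 mg/L

k_d L₀/(k_2−k_d) = 0.296×42.0/(1.38−0.296) = 12.43/1.084 = 11.47 mg/L.
e^(−k_d t) = e^(−0.296×0.6280) = 0.8304; e^(−k_2 t) = e^(−1.38×0.6280) = 0.4204.
D = 11.47 × (0.8304 − 0.4204) + 2.06 × 0.4204 = 4.702 + 0.8659 = 5.568 mg/L.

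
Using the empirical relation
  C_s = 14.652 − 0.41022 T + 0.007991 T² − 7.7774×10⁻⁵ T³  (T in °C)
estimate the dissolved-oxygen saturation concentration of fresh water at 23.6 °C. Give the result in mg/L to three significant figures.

C_s = 14.652 − 0.41022×23.6 + 0.007991×23.6² − 7.7774×10⁻⁵×23.6³ = 8.399 mg/L.

C_s ≈ 8.40 mg/L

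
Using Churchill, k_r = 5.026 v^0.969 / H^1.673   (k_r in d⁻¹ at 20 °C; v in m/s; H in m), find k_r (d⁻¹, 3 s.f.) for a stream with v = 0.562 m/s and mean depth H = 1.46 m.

k_r = 5.026 × 0.562^0.969 / 1.46^1.673 = 5.026 × 0.5721 / 1.883 = 1.527 d⁻¹.

k_r ≈ 1.53 d⁻¹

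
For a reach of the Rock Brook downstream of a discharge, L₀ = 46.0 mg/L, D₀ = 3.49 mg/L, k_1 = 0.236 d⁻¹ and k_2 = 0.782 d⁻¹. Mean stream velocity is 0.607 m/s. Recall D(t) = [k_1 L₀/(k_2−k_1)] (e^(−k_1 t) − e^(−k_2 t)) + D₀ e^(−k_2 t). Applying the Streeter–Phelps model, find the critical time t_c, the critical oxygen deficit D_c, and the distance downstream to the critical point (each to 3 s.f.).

t_c ≈ 1.84 d; D_c ≈ 8.99 mg/L; x_c ≈ 96.5 km

At the critical point dD/dt = 0, so k_1 L₀ e^(−k_1 t) = k_2 D. Substituting D(t) from the Streeter–Phelps equation and solving for t gives
t_c = ln[(k_2/k_1)(1 − D₀(k_2−k_1)/(k_1 L₀))] / (k_2−k_1).
Here k_2−k_1 = 0.5460 d⁻¹ and 1 − D₀(k_2−k_1)/(k_1 L₀) = 1 − 3.49×0.5460/(0.236×46.0) = 0.8245, so
t_c = ln(3.314 × 0.8245) / 0.5460 = 1.005 / 0.5460 = 1.841 d.
L(t_c) = L₀ e^(−k_1 t_c) = 46.0 × 0.6477 = 29.79 mg/L, and at the critical point k_2 D_c = k_1 L, so D_c = (0.236/0.782) × 29.79 = 8.991 mg/L.
x_c = v t_c = 0.607 m/s × 1.841 d × 86400 s/d = 96530 m ≈ 96.5 km.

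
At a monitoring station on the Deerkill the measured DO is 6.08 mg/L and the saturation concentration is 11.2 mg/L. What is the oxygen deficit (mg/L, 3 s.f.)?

D = C_s − C = 11.2 − 6.08 = 5.12 mg/L.

D ≈ 5.12 mg/L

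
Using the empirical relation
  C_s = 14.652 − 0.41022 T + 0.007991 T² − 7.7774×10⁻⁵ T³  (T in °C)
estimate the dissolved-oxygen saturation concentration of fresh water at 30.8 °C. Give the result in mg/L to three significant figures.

C_s = 14.652 − 0.41022×30.8 + 0.007991×30.8² − 7.7774×10⁻⁵×30.8³ = 7.325 mg/L.

C_s ≈ 7.33 mg/L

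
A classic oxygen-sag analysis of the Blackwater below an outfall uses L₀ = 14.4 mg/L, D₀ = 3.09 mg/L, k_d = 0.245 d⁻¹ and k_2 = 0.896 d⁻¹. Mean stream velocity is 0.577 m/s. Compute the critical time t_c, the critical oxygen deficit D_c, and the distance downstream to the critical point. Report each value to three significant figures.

t_c = [1/(k_2−k_d)] ln[(k_2/k_d)(1 − D₀(k_2−k_d)/(k_d L₀))]
= [1/(0.896−0.245)] ln[(0.896/0.245)(1 − 3.09×0.6510/(0.245×14.4))]
= (1/0.6510) ln[3.657 × 0.4298] = 1.536 × ln(1.572) = 1.536 × 0.4523 = 0.6948 d.
D_c = (k_d/k_2) L₀ e^(−k_d t_c) = (0.245/0.896) × 14.4 × e^(−0.245×0.6948) = 0.2734 × 14.4 × 0.8435 = 3.321 mg/L.
x_c = v t_c = 0.577 m/s × 0.6948 d × 86400 s/d = 34640 m ≈ 34.6 km.

t_c ≈ 0.695 d; D_c ≈ 3.32 mg/L; x_c ≈ 34.6 km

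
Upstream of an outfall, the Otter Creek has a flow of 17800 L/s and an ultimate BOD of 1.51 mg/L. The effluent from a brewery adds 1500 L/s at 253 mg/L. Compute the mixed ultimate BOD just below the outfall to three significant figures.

Flow-weighted mixing: C = (Q_r C_r + Q_w C_w)/(Q_r + Q_w)
= (17800×1.51 + 1500×253)/(17800 + 1500) = 406400/19300 = 21.06 mg/L.

21.1 mg/L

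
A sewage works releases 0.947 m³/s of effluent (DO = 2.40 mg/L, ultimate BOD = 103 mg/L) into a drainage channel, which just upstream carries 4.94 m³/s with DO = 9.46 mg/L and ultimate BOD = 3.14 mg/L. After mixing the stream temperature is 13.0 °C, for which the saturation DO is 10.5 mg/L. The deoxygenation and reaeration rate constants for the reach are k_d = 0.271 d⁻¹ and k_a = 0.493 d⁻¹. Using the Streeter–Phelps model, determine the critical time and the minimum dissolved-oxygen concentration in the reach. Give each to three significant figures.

Mixed DO = (4.94×9.46 + 0.947×2.40)/(4.94+0.947) = 49.01/5.887 = 8.324 mg/L.
Mixed L₀ = (4.94×3.14 + 0.947×103)/(5.887) = 113.1/5.887 = 19.20 mg/L.
Initial deficit D₀ = C_s − DO₀ = 10.5 − 8.324 = 2.176 mg/L.
t_c = (1/0.2220) ln[(0.493/0.271)(1 − 2.176×0.2220/(0.271×19.20))] = 4.505 × ln(1.650) = 2.257 d.
D_c = (0.271/0.493) × 19.20 × e^(−0.271×2.257) = 0.5497 × 19.20 × 0.5425 = 5.727 mg/L.
Minimum DO = 10.5 − 5.727 = 4.773 mg/L.

t_c ≈ 2.26 d; minimum DO ≈ 4.77 mg/L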